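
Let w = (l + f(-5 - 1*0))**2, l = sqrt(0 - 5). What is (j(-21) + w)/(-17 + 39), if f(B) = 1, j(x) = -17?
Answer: -21/22 + I*sqrt(5)/11 ≈ -0.95455 + 0.20328*I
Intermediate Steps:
l = I*sqrt(5) (l = sqrt(-5) = I*sqrt(5) ≈ 2.2361*I)
w = (1 + I*sqrt(5))**2 (w = (I*sqrt(5) + 1)**2 = (1 + I*sqrt(5))**2 ≈ -4.0 + 4.4721*I)
(j(-21) + w)/(-17 + 39) = (-17 + (1 + I*sqrt(5))**2)/(-17 + 39) = (-17 + (1 + I*sqrt(5))**2)/22 = (-17 + (1 + I*sqrt(5))**2)*(1/22) = -17/22 + (1 + I*sqrt(5))**2/22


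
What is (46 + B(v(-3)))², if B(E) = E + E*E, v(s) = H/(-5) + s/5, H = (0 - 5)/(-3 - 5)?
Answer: 5370104961/2560000 ≈ 2097.7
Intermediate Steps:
H = 5/8 (H = -5/(-8) = -5*(-⅛) = 5/8 ≈ 0.62500)
v(s) = -⅛ + s/5 (v(s) = (5/8)/(-5) + s/5 = (5/8)*(-⅕) + s*(⅕) = -⅛ + s/5)
B(E) = E + E²
(46 + B(v(-3)))² = (46 + (-⅛ + (⅕)*(-3))*(1 + (-⅛ + (⅕)*(-3))))² = (46 + (-⅛ - ⅗)*(1 + (-⅛ - ⅗)))² = (46 - 29*(1 - 29/40)/40)² = (46 - 29/40*11/40)² = (46 - 319/1600)² = (73281/1600)² = 5370104961/2560000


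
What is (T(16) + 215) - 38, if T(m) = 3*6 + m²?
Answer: 451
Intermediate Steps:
T(m) = 18 + m²
(T(16) + 215) - 38 = ((18 + 16²) + 215) - 38 = ((18 + 256) + 215) - 38 = (274 + 215) - 38 = 489 - 38 = 451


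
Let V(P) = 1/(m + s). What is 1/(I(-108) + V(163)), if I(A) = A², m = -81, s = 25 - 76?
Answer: 132/1539647 ≈ 8.5734e-5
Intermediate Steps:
s = -51
V(P) = -1/132 (V(P) = 1/(-81 - 51) = 1/(-132) = -1/132)
1/(I(-108) + V(163)) = 1/((-108)² - 1/132) = 1/(11664 - 1/132) = 1/(1539647/132) = 132/1539647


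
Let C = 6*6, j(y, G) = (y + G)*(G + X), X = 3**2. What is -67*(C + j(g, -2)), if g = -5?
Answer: 871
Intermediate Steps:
X = 9
j(y, G) = (9 + G)*(G + y) (j(y, G) = (y + G)*(G + 9) = (G + y)*(9 + G) = (9 + G)*(G + y))
C = 36
-67*(C + j(g, -2)) = -67*(36 + ((-2)**2 + 9*(-2) + 9*(-5) - 2*(-5))) = -67*(36 + (4 - 18 - 45 + 10)) = -67*(36 - 49) = -67*(-13) = 871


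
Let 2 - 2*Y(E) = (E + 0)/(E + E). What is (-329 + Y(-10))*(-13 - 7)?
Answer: 6565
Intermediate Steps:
Y(E) = ¾ (Y(E) = 1 - (E + 0)/(2*(E + E)) = 1 - E/(2*(2*E)) = 1 - E*1/(2*E)/2 = 1 - ½*½ = 1 - ¼ = ¾)
(-329 + Y(-10))*(-13 - 7) = (-329 + ¾)*(-13 - 7) = -1313/4*(-20) = 6565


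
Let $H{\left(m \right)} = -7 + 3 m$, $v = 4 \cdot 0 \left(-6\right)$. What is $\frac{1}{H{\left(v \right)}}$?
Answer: $- \frac{1}{7} \approx -0.14286$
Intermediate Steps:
$v = 0$ ($v = 0 \left(-6\right) = 0$)
$\frac{1}{H{\left(v \right)}} = \frac{1}{-7 + 3 \cdot 0} = \frac{1}{-7 + 0} = \frac{1}{-7} = - \frac{1}{7}$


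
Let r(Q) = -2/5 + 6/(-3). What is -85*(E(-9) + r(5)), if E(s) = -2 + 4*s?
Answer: 3434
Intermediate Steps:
r(Q) = -12/5 (r(Q) = -2*⅕ + 6*(-⅓) = -⅖ - 2 = -12/5)
-85*(E(-9) + r(5)) = -85*((-2 + 4*(-9)) - 12/5) = -85*((-2 - 36) - 12/5) = -85*(-38 - 12/5) = -85*(-202/5) = 3434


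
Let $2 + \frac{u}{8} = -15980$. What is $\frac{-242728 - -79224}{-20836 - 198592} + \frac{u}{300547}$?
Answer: $\frac{7855980}{24570949} \approx 0.31973$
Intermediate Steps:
$u = -127856$ ($u = -16 + 8 \left(-15980\right) = -16 - 127840 = -127856$)
$\frac{-242728 - -79224}{-20836 - 198592} + \frac{u}{300547} = \frac{-242728 - -79224}{-20836 - 198592} - \frac{127856}{300547} = \frac{-242728 + 79224}{-219428} - \frac{2096}{4927} = \left(-163504\right) \left(- \frac{1}{219428}\right) - \frac{2096}{4927} = \frac{3716}{4987} - \frac{2096}{4927} = \frac{7855980}{24570949}$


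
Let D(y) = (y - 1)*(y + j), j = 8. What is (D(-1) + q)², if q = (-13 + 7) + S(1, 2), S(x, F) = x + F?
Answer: 289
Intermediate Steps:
S(x, F) = F + x
D(y) = (-1 + y)*(8 + y) (D(y) = (y - 1)*(y + 8) = (-1 + y)*(8 + y))
q = -3 (q = (-13 + 7) + (2 + 1) = -6 + 3 = -3)
(D(-1) + q)² = ((-8 + (-1)² + 7*(-1)) - 3)² = ((-8 + 1 - 7) - 3)² = (-14 - 3)² = (-17)² = 289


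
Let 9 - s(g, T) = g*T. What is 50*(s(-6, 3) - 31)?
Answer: -200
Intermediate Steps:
s(g, T) = 9 - T*g (s(g, T) = 9 - g*T = 9 - T*g)
50*(s(-6, 3) - 31) = 50*((9 - 1*3*(-6)) - 31) = 50*((9 + 18) - 31) = 50*(27 - 31) = 50*(-4) = -200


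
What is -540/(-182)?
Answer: 270/91 ≈ 2.9670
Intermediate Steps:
-540/(-182) = -540*(-1)/182 = -10*(-27/91) = 270/91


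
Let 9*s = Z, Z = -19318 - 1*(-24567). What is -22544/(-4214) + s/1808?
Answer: 194477627/34285104 ≈ 5.6724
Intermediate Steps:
Z = 5249 (Z = -19318 + 24567 = 5249)
s = 5249/9 (s = (⅑)*5249 = 5249/9 ≈ 583.22)
-22544/(-4214) + s/1808 = -22544/(-4214) + (5249/9)/1808 = -22544*(-1/4214) + (5249/9)*(1/1808) = 11272/2107 + 5249/16272 = 194477627/34285104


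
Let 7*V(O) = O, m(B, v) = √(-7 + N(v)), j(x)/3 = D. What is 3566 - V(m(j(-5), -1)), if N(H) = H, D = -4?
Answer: 3566 - 2*I*√2/7 ≈ 3566.0 - 0.40406*I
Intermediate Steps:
j(x) = -12 (j(x) = 3*(-4) = -12)
m(B, v) = √(-7 + v)
V(O) = O/7
3566 - V(m(j(-5), -1)) = 3566 - √(-7 - 1)/7 = 3566 - √(-8)/7 = 3566 - 2*I*√2/7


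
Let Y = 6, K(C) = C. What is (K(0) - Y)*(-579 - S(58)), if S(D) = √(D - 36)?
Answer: 3474 + 6*√22 ≈ 3502.1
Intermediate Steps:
S(D) = √(-36 + D)
(K(0) - Y)*(-579 - S(58)) = (0 - 1*6)*(-579 - √(-36 + 58)) = (0 - 6)*(-579 - √22) = -6*(-579 - √22) = 3474 + 6*√22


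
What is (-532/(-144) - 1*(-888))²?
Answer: 1030474201/1296 ≈ 7.9512e+5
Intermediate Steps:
(-532/(-144) - 1*(-888))² = (-532*(-1/144) + 888)² = (133/36 + 888)² = (32101/36)² = 1030474201/1296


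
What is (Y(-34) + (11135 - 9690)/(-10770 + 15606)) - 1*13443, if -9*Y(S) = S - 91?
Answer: -194825209/14508 ≈ -13429.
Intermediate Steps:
Y(S) = 91/9 - S/9 (Y(S) = -(S - 91)/9 = -(-91 + S)/9 = 91/9 - S/9)
(Y(-34) + (11135 - 9690)/(-10770 + 15606)) - 1*13443 = ((91/9 - ⅑*(-34)) + (11135 - 9690)/(-10770 + 15606)) - 1*13443 = ((91/9 + 34/9) + 1445/4836) - 13443 = (125/9 + 1445*(1/4836)) - 13443 = (125/9 + 1445/4836) - 13443 = 205835/14508 - 13443 = -194825209/14508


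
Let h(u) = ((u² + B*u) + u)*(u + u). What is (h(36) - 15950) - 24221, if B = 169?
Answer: 493781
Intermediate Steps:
h(u) = 2*u*(u² + 170*u) (h(u) = ((u² + 169*u) + u)*(u + u) = (u² + 170*u)*(2*u) = 2*u*(u² + 170*u))
(h(36) - 15950) - 24221 = (2*36²*(170 + 36) - 15950) - 24221 = (2*1296*206 - 15950) - 24221 = (533952 - 15950) - 24221 = 518002 - 24221 = 493781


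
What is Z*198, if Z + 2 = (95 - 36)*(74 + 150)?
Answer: 2616372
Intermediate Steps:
Z = 13214 (Z = -2 + (95 - 36)*(74 + 150) = -2 + 59*224 = -2 + 13216 = 13214)
Z*198 = 13214*198 = 2616372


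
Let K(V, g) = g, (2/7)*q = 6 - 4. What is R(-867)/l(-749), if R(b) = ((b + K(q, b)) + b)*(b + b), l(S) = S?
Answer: -4510134/749 ≈ -6021.5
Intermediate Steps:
q = 7 (q = 7*(6 - 4)/2 = (7/2)*2 = 7)
R(b) = 6*b**2 (R(b) = ((b + b) + b)*(b + b) = (2*b + b)*(2*b) = (3*b)*(2*b) = 6*b**2)
R(-867)/l(-749) = (6*(-867)**2)/(-749) = (6*751689)*(-1/749) = 4510134*(-1/749) = -4510134/749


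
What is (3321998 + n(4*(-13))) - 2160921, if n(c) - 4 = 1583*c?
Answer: 1078765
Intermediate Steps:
n(c) = 4 + 1583*c
(3321998 + n(4*(-13))) - 2160921 = (3321998 + (4 + 1583*(4*(-13)))) - 2160921 = (3321998 + (4 + 1583*(-52))) - 2160921 = (3321998 + (4 - 82316)) - 2160921 = (3321998 - 82312) - 2160921 = 3239686 - 2160921 = 1078765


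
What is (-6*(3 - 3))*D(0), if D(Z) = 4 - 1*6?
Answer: 0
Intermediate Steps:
D(Z) = -2 (D(Z) = 4 - 6 = -2)
(-6*(3 - 3))*D(0) = -6*(3 - 3)*(-2) = -6*0*(-2) = 0*(-2) = 0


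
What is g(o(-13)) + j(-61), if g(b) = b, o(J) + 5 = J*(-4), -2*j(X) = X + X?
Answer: 108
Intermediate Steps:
j(X) = -X (j(X) = -(X + X)/2 = -X)
o(J) = -5 - 4*J (o(J) = -5 + J*(-4) = -5 - 4*J)
g(o(-13)) + j(-61) = (-5 - 4*(-13)) - 1*(-61) = (-5 + 52) + 61 = 47 + 61 = 108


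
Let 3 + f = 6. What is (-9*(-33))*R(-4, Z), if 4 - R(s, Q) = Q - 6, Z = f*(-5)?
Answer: 7425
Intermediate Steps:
f = 3 (f = -3 + 6 = 3)
Z = -15 (Z = 3*(-5) = -15)
R(s, Q) = 10 - Q (R(s, Q) = 4 - (Q - 6) = 4 - (-6 + Q) = 4 + (6 - Q) = 10 - Q)
(-9*(-33))*R(-4, Z) = (-9*(-33))*(10 - 1*(-15)) = 297*(10 + 15) = 297*25 = 7425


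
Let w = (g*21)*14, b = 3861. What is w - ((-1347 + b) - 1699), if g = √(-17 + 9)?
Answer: -815 + 588*I*√2 ≈ -815.0 + 831.56*I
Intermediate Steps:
g = 2*I*√2 (g = √(-8) = 2*I*√2 ≈ 2.8284*I)
w = 588*I*√2 (w = ((2*I*√2)*21)*14 = (42*I*√2)*14 = 588*I*√2 ≈ 831.56*I)
w - ((-1347 + b) - 1699) = 588*I*√2 - ((-1347 + 3861) - 1699) = 588*I*√2 - (2514 - 1699) = 588*I*√2 - 1*815 = 588*I*√2 - 815 = -815 + 588*I*√2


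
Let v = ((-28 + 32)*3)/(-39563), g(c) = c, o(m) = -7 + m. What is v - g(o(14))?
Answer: -276953/39563 ≈ -7.0003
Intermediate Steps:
v = -12/39563 (v = (4*3)*(-1/39563) = 12*(-1/39563) = -12/39563 ≈ -0.00030331)
v - g(o(14)) = -12/39563 - (-7 + 14) = -12/39563 - 1*7 = -12/39563 - 7 = -276953/39563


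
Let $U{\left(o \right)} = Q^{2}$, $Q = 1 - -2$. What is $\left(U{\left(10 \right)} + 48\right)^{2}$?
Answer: $3249$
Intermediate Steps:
$Q = 3$ ($Q = 1 + 2 = 3$)
$U{\left(o \right)} = 9$ ($U{\left(o \right)} = 3^{2} = 9$)
$\left(U{\left(10 \right)} + 48\right)^{2} = \left(9 + 48\right)^{2} = 57^{2} = 3249$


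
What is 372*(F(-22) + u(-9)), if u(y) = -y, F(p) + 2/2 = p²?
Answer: 183024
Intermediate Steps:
F(p) = -1 + p²
372*(F(-22) + u(-9)) = 372*((-1 + (-22)²) - 1*(-9)) = 372*((-1 + 484) + 9) = 372*(483 + 9) = 372*492 = 183024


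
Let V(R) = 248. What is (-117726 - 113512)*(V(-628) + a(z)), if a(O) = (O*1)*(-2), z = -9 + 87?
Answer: -21273896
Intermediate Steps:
z = 78
a(O) = -2*O (a(O) = O*(-2) = -2*O)
(-117726 - 113512)*(V(-628) + a(z)) = (-117726 - 113512)*(248 - 2*78) = -231238*(248 - 156) = -231238*92 = -21273896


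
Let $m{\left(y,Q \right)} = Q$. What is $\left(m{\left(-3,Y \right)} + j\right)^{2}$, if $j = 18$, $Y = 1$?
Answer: $361$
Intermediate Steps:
$\left(m{\left(-3,Y \right)} + j\right)^{2} = \left(1 + 18\right)^{2} = 19^{2} = 361$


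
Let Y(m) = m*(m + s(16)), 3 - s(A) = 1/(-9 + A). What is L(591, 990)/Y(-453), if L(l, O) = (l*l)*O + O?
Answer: 806841420/475801 ≈ 1695.8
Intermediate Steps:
s(A) = 3 - 1/(-9 + A)
L(l, O) = O + O*l² (L(l, O) = l²*O + O = O*l² + O = O + O*l²)
Y(m) = m*(20/7 + m) (Y(m) = m*(m + (-28 + 3*16)/(-9 + 16)) = m*(m + (-28 + 48)/7) = m*(m + (⅐)*20) = m*(m + 20/7) = m*(20/7 + m))
L(591, 990)/Y(-453) = (990*(1 + 591²))/(((⅐)*(-453)*(20 + 7*(-453)))) = (990*(1 + 349281))/(((⅐)*(-453)*(20 - 3171))) = (990*349282)/(((⅐)*(-453)*(-3151))) = 345789180/(1427403/7) = 345789180*(7/1427403) = 806841420/475801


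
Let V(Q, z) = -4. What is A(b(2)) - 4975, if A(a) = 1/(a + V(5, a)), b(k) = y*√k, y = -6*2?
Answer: -338299/68 - 3*√2/68 ≈ -4975.0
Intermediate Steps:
y = -12
b(k) = -12*√k
A(a) = 1/(-4 + a) (A(a) = 1/(a - 4) = 1/(-4 + a))
A(b(2)) - 4975 = 1/(-4 - 12*√2) - 4975 = -4975 + 1/(-4 - 12*√2)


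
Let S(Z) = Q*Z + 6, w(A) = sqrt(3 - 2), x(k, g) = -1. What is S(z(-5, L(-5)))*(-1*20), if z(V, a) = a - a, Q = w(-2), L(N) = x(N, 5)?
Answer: -120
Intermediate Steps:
L(N) = -1
w(A) = 1 (w(A) = sqrt(1) = 1)
Q = 1
z(V, a) = 0
S(Z) = 6 + Z (S(Z) = 1*Z + 6 = Z + 6 = 6 + Z)
S(z(-5, L(-5)))*(-1*20) = (6 + 0)*(-1*20) = 6*(-20) = -120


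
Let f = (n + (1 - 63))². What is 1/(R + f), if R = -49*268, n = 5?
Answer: -1/9883 ≈ -0.00010118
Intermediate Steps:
f = 3249 (f = (5 + (1 - 63))² = (5 - 62)² = (-57)² = 3249)
R = -13132 (R = -1*13132 = -13132)
1/(R + f) = 1/(-13132 + 3249) = 1/(-9883) = -1/9883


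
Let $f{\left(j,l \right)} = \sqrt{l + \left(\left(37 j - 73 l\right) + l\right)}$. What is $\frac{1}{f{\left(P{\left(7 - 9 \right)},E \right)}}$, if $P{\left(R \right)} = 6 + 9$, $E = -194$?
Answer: $\frac{\sqrt{14329}}{14329} \approx 0.0083539$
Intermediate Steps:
$P{\left(R \right)} = 15$
$f{\left(j,l \right)} = \sqrt{- 71 l + 37 j}$ ($f{\left(j,l \right)} = \sqrt{l + \left(\left(- 73 l + 37 j\right) + l\right)} = \sqrt{l + \left(- 72 l + 37 j\right)} = \sqrt{- 71 l + 37 j}$)
$\frac{1}{f{\left(P{\left(7 - 9 \right)},E \right)}} = \frac{1}{\sqrt{\left(-71\right) \left(-194\right) + 37 \cdot 15}} = \frac{1}{\sqrt{13774 + 555}} = \frac{1}{\sqrt{14329}} = \frac{\sqrt{14329}}{14329}$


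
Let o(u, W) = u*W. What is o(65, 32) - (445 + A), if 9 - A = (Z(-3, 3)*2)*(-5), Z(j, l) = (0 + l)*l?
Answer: 1536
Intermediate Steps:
Z(j, l) = l² (Z(j, l) = l*l = l²)
o(u, W) = W*u
A = 99 (A = 9 - 3²*2*(-5) = 9 - 9*2*(-5) = 9 - 18*(-5) = 9 - 1*(-90) = 9 + 90 = 99)
o(65, 32) - (445 + A) = 32*65 - (445 + 99) = 2080 - 1*544 = 2080 - 544 = 1536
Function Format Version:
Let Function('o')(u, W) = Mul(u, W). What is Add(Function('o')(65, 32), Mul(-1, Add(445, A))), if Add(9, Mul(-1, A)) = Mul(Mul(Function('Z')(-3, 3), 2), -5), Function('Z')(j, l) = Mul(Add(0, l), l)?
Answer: 1536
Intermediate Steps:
Function('Z')(j, l) = Pow(l, 2) (Function('Z')(j, l) = Mul(l, l) = Pow(l, 2))
Function('o')(u, W) = Mul(W, u)
A = 99 (A = Add(9, Mul(-1, Mul(Mul(Pow(3, 2), 2), -5))) = Add(9, Mul(-1, Mul(Mul(9, 2), -5))) = Add(9, Mul(-1, Mul(18, -5))) = Add(9, Mul(-1, -90)) = Add(9, 90) = 99)
Add(Function('o')(65, 32), Mul(-1, Add(445, A))) = Add(Mul(32, 65), Mul(-1, Add(445, 99))) = Add(2080, Mul(-1, 544)) = Add(2080, -544) = 1536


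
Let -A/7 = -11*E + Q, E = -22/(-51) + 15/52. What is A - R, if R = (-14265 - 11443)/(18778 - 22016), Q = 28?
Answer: -637650389/4293588 ≈ -148.51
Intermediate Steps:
E = 1909/2652 (E = -22*(-1/51) + 15*(1/52) = 22/51 + 15/52 = 1909/2652 ≈ 0.71983)
A = -372799/2652 (A = -7*(-11*1909/2652 + 28) = -7*(-20999/2652 + 28) = -7*53257/2652 = -372799/2652 ≈ -140.57)
R = 12854/1619 (R = -25708/(-3238) = -25708*(-1/3238) = 12854/1619 ≈ 7.9395)
A - R = -372799/2652 - 1*12854/1619 = -372799/2652 - 12854/1619 = -637650389/4293588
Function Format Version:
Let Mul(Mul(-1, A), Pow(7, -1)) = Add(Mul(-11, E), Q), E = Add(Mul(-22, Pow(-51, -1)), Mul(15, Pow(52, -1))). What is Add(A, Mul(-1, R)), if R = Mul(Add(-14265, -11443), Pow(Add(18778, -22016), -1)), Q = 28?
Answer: Rational(-637650389, 4293588) ≈ -148.51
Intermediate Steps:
E = Rational(1909, 2652) (E = Add(Mul(-22, Rational(-1, 51)), Mul(15, Rational(1, 52))) = Add(Rational(22, 51), Rational(15, 52)) = Rational(1909, 2652) ≈ 0.71983)
A = Rational(-372799, 2652) (A = Mul(-7, Add(Mul(-11, Rational(1909, 2652)), 28)) = Mul(-7, Add(Rational(-20999, 2652), 28)) = Mul(-7, Rational(53257, 2652)) = Rational(-372799, 2652) ≈ -140.57)
R = Rational(12854, 1619) (R = Mul(-25708, Pow(-3238, -1)) = Mul(-25708, Rational(-1, 3238)) = Rational(12854, 1619) ≈ 7.9395)
Add(A, Mul(-1, R)) = Add(Rational(-372799, 2652), Mul(-1, Rational(12854, 1619))) = Add(Rational(-372799, 2652), Rational(-12854, 1619)) = Rational(-637650389, 4293588)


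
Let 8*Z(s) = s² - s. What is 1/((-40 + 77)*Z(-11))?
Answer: 2/1221 ≈ 0.0016380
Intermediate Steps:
Z(s) = -s/8 + s²/8 (Z(s) = (s² - s)/8 = -s/8 + s²/8)
1/((-40 + 77)*Z(-11)) = 1/((-40 + 77)*((⅛)*(-11)*(-1 - 11))) = 1/(37*((⅛)*(-11)*(-12))) = 1/(37*(33/2)) = 1/(1221/2) = 2/1221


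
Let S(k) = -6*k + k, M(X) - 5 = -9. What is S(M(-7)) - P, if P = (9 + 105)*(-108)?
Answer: 12332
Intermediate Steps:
P = -12312 (P = 114*(-108) = -12312)
M(X) = -4 (M(X) = 5 - 9 = -4)
S(k) = -5*k
S(M(-7)) - P = -5*(-4) - 1*(-12312) = 20 + 12312 = 12332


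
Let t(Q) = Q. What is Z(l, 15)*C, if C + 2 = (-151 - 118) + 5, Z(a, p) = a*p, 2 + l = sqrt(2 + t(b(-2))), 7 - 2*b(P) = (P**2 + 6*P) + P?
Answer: 7980 - 1995*sqrt(42) ≈ -4949.1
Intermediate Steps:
b(P) = 7/2 - 7*P/2 - P**2/2 (b(P) = 7/2 - ((P**2 + 6*P) + P)/2 = 7/2 - (P**2 + 7*P)/2 = 7/2 + (-7*P/2 - P**2/2) = 7/2 - 7*P/2 - P**2/2)
l = -2 + sqrt(42)/2 (l = -2 + sqrt(2 + (7/2 - 7/2*(-2) - 1/2*(-2)**2)) = -2 + sqrt(2 + (7/2 + 7 - 1/2*4)) = -2 + sqrt(2 + (7/2 + 7 - 2)) = -2 + sqrt(2 + 17/2) = -2 + sqrt(21/2) = -2 + sqrt(42)/2 ≈ 1.2404)
C = -266 (C = -2 + ((-151 - 118) + 5) = -2 + (-269 + 5) = -2 - 264 = -266)
Z(l, 15)*C = ((-2 + sqrt(42)/2)*15)*(-266) = (-30 + 15*sqrt(42)/2)*(-266) = 7980 - 1995*sqrt(42)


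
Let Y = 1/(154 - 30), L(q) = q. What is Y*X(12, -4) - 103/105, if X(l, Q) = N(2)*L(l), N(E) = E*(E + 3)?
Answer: -43/3255 ≈ -0.013210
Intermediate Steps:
N(E) = E*(3 + E)
X(l, Q) = 10*l (X(l, Q) = (2*(3 + 2))*l = (2*5)*l = 10*l)
Y = 1/124 ≈ 0.0080645
Y*X(12, -4) - 103/105 = (10*12)/124 - 103/105 = (1/124)*120 - 103*1/105 = 30/31 - 103/105 = -43/3255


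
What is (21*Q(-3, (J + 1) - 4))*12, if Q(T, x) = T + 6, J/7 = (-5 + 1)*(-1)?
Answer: 756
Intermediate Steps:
J = 28 (J = 7*((-5 + 1)*(-1)) = 7*(-4*(-1)) = 7*4 = 28)
Q(T, x) = 6 + T
(21*Q(-3, (J + 1) - 4))*12 = (21*(6 - 3))*12 = (21*3)*12 = 63*12 = 756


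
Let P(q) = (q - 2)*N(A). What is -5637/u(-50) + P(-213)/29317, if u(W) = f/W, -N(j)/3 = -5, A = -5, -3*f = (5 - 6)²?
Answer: -24788992575/29317 ≈ -8.4555e+5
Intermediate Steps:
f = -⅓ (f = -(5 - 6)²/3 = -⅓*(-1)² = -⅓*1 = -⅓ ≈ -0.33333)
N(j) = 15 (N(j) = -3*(-5) = 15)
P(q) = -30 + 15*q (P(q) = (q - 2)*15 = (-2 + q)*15 = -30 + 15*q)
u(W) = -1/(3*W)
-5637/u(-50) + P(-213)/29317 = -5637/((-⅓/(-50))) + (-30 + 15*(-213))/29317 = -5637/((-⅓*(-1/50))) + (-30 - 3195)*(1/29317) = -5637/1/150 - 3225*1/29317 = -5637*150 - 3225/29317 = -845550 - 3225/29317 = -24788992575/29317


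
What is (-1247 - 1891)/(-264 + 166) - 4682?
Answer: -227849/49 ≈ -4650.0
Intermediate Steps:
(-1247 - 1891)/(-264 + 166) - 4682 = -3138/(-98) - 4682 = -3138*(-1/98) - 4682 = 1569/49 - 4682 = -227849/49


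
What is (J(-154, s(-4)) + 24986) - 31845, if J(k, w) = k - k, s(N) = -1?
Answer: -6859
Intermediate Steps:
J(k, w) = 0
(J(-154, s(-4)) + 24986) - 31845 = (0 + 24986) - 31845 = 24986 - 31845 = -6859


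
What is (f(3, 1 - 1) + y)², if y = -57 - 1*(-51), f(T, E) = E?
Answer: 36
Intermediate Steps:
y = -6 (y = -57 + 51 = -6)
(f(3, 1 - 1) + y)² = ((1 - 1) - 6)² = (0 - 6)² = (-6)² = 36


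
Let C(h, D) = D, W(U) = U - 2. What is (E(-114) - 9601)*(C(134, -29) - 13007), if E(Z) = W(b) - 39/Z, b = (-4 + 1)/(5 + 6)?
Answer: 26163414950/209 ≈ 1.2518e+8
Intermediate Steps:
b = -3/11 ≈ -0.27273
W(U) = -2 + U
E(Z) = -25/11 - 39/Z (E(Z) = (-2 - 3/11) - 39/Z = -25/11 - 39/Z)
(E(-114) - 9601)*(C(134, -29) - 13007) = ((-25/11 - 39/(-114)) - 9601)*(-29 - 13007) = ((-25/11 - 39*(-1/114)) - 9601)*(-13036) = ((-25/11 + 13/38) - 9601)*(-13036) = (-807/418 - 9601)*(-13036) = -4014025/418*(-13036) = 26163414950/209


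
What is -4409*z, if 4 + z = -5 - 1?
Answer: 44090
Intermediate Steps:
z = -10 (z = -4 + (-5 - 1) = -4 - 6 = -10)
-4409*z = -4409*(-10) = 44090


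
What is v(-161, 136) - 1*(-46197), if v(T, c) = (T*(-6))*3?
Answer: 49095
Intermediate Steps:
v(T, c) = -18*T (v(T, c) = -6*T*3 = -18*T)
v(-161, 136) - 1*(-46197) = -18*(-161) - 1*(-46197) = 2898 + 46197 = 49095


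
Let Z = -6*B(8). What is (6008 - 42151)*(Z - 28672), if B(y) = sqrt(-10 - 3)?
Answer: 1036292096 + 216858*I*sqrt(13) ≈ 1.0363e+9 + 7.8189e+5*I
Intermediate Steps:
B(y) = I*sqrt(13) (B(y) = sqrt(-13) = I*sqrt(13))
Z = -6*I*sqrt(13) ≈ -21.633*I
(6008 - 42151)*(Z - 28672) = (6008 - 42151)*(-6*I*sqrt(13) - 28672) = -36143*(-28672 - 6*I*sqrt(13)) = 1036292096 + 216858*I*sqrt(13)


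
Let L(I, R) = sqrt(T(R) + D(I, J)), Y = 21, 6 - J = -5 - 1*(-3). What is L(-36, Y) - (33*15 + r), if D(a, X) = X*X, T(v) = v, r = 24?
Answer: -519 + sqrt(85) ≈ -509.78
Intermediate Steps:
J = 8 (J = 6 - (-5 - 1*(-3)) = 6 - (-5 + 3) = 6 - 1*(-2) = 6 + 2 = 8)
D(a, X) = X**2
L(I, R) = sqrt(64 + R) (L(I, R) = sqrt(R + 8**2) = sqrt(R + 64) = sqrt(64 + R))
L(-36, Y) - (33*15 + r) = sqrt(64 + 21) - (33*15 + 24) = sqrt(85) - (495 + 24) = sqrt(85) - 1*519 = sqrt(85) - 519 = -519 + sqrt(85)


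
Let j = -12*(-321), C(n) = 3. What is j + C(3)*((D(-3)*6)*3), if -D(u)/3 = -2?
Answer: 4176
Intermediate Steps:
D(u) = 6 (D(u) = -3*(-2) = 6)
j = 3852
j + C(3)*((D(-3)*6)*3) = 3852 + 3*((6*6)*3) = 3852 + 3*(36*3) = 3852 + 3*108 = 3852 + 324 = 4176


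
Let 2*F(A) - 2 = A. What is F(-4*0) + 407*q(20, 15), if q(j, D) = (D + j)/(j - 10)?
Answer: 2851/2 ≈ 1425.5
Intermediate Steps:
F(A) = 1 + A/2
q(j, D) = (D + j)/(-10 + j)
F(-4*0) + 407*q(20, 15) = (1 + (-4*0)/2) + 407*((15 + 20)/(-10 + 20)) = (1 + (½)*0) + 407*(35/10) = (1 + 0) + 407*((⅒)*35) = 1 + 407*(7/2) = 1 + 2849/2 = 2851/2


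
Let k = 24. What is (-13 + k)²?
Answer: 121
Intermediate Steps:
(-13 + k)² = (-13 + 24)² = 11² = 121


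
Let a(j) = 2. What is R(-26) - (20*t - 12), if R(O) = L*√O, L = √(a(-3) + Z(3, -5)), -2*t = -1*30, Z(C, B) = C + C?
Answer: -288 + 4*I*√13 ≈ -288.0 + 14.422*I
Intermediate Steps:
Z(C, B) = 2*C
t = 15 (t = -(-1)*30/2 = -½*(-30) = 15)
L = 2*√2 (L = √(2 + 2*3) = √(2 + 6) = √8 = 2*√2 ≈ 2.8284)
R(O) = 2*√2*√O (R(O) = (2*√2)*√O = 2*√2*√O)
R(-26) - (20*t - 12) = 2*√2*√(-26) - (20*15 - 12) = 2*√2*(I*√26) - (300 - 12) = 4*I*√13 - 1*288 = 4*I*√13 - 288 = -288 + 4*I*√13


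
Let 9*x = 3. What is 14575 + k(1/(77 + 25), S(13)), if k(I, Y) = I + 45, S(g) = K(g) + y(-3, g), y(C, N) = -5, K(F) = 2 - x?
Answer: 1491241/102 ≈ 14620.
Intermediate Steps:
x = 1/3 (x = (1/9)*3 = 1/3 ≈ 0.33333)
K(F) = 5/3 (K(F) = 2 - 1*1/3 = 2 - 1/3 = 5/3)
S(g) = -10/3 (S(g) = 5/3 - 5 = -10/3)
k(I, Y) = 45 + I
14575 + k(1/(77 + 25), S(13)) = 14575 + (45 + 1/(77 + 25)) = 14575 + (45 + 1/102) = 14575 + 4591/102 = 1491241/102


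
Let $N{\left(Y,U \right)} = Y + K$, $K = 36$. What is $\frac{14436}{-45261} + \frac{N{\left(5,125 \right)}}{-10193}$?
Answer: $- \frac{16555761}{51260597} \approx -0.32297$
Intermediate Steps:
$N{\left(Y,U \right)} = 36 + Y$ ($N{\left(Y,U \right)} = Y + 36 = 36 + Y$)
$\frac{14436}{-45261} + \frac{N{\left(5,125 \right)}}{-10193} = \frac{14436}{-45261} + \frac{36 + 5}{-10193} = 14436 \left(- \frac{1}{45261}\right) + 41 \left(- \frac{1}{10193}\right) = - \frac{1604}{5029} - \frac{41}{10193} = - \frac{16555761}{51260597}$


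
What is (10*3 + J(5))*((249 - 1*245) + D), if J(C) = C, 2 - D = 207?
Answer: -7035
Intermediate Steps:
D = -205 (D = 2 - 1*207 = 2 - 207 = -205)
(10*3 + J(5))*((249 - 1*245) + D) = (10*3 + 5)*((249 - 1*245) - 205) = (30 + 5)*((249 - 245) - 205) = 35*(4 - 205) = 35*(-201) = -7035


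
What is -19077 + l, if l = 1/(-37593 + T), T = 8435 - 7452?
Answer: -698408971/36610 ≈ -19077.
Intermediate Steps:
T = 983
l = -1/36610 (l = 1/(-37593 + 983) = 1/(-36610) = -1/36610 ≈ -2.7315e-5)
-19077 + l = -19077 - 1/36610 = -698408971/36610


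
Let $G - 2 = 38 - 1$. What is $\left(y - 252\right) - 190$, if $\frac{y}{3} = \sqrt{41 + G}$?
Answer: $-442 + 12 \sqrt{5} \approx -415.17$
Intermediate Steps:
$G = 39$ ($G = 2 + \left(38 - 1\right) = 2 + 37 = 39$)
$y = 12 \sqrt{5}$ ($y = 3 \sqrt{41 + 39} = 3 \sqrt{80} = 3 \cdot 4 \sqrt{5} = 12 \sqrt{5} \approx 26.833$)
$\left(y - 252\right) - 190 = \left(12 \sqrt{5} - 252\right) - 190 = \left(-252 + 12 \sqrt{5}\right) - 190 = -442 + 12 \sqrt{5}$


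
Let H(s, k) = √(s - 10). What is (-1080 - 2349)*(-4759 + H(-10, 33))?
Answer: 16318611 - 6858*I*√5 ≈ 1.6319e+7 - 15335.0*I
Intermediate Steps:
H(s, k) = √(-10 + s)
(-1080 - 2349)*(-4759 + H(-10, 33)) = (-1080 - 2349)*(-4759 + √(-10 - 10)) = -3429*(-4759 + √(-20)) = -3429*(-4759 + 2*I*√5) = 16318611 - 6858*I*√5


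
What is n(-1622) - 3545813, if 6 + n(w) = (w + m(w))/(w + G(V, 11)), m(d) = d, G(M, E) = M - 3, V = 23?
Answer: -2840199397/801 ≈ -3.5458e+6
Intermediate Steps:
G(M, E) = -3 + M
n(w) = -6 + 2*w/(20 + w) (n(w) = -6 + (w + w)/(w + (-3 + 23)) = -6 + (2*w)/(w + 20) = -6 + (2*w)/(20 + w) = -6 + 2*w/(20 + w))
n(-1622) - 3545813 = 4*(-30 - 1*(-1622))/(20 - 1622) - 3545813 = 4*(-30 + 1622)/(-1602) - 3545813 = 4*(-1/1602)*1592 - 3545813 = -3184/801 - 3545813 = -2840199397/801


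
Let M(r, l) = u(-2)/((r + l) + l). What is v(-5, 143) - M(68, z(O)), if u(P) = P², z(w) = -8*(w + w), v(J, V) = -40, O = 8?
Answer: -1879/47 ≈ -39.979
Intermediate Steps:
z(w) = -16*w
M(r, l) = 4/(r + 2*l) (M(r, l) = (-2)²/((r + l) + l) = 4/((l + r) + l) = 4/(r + 2*l))
v(-5, 143) - M(68, z(O)) = -40 - 4/(68 + 2*(-16*8)) = -40 - 4/(68 + 2*(-128)) = -40 - 4/(68 - 256) = -40 - 4/(-188) = -40 - 4*(-1)/188 = -40 - 1*(-1/47) = -40 + 1/47 = -1879/47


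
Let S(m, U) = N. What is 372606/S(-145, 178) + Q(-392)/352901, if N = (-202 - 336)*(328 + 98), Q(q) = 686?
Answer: -21889301173/13480112398 ≈ -1.6238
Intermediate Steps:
N = -229188 (N = -538*426 = -229188)
S(m, U) = -229188
372606/S(-145, 178) + Q(-392)/352901 = 372606/(-229188) + 686/352901 = 372606*(-1/229188) + 686*(1/352901) = -62101/38198 + 686/352901 = -21889301173/13480112398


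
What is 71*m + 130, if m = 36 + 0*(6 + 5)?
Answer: 2686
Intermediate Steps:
m = 36 (m = 36 + 0*11 = 36 + 0 = 36)
71*m + 130 = 71*36 + 130 = 2556 + 130 = 2686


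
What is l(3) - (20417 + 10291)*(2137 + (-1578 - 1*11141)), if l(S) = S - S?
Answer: 324952056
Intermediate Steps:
l(S) = 0
l(3) - (20417 + 10291)*(2137 + (-1578 - 1*11141)) = 0 - (20417 + 10291)*(2137 + (-1578 - 1*11141)) = 0 - 30708*(2137 + (-1578 - 11141)) = 0 - 30708*(2137 - 12719) = 0 - 30708*(-10582) = 0 - 1*(-324952056) = 0 + 324952056 = 324952056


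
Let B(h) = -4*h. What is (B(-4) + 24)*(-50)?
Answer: -2000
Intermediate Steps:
(B(-4) + 24)*(-50) = (-4*(-4) + 24)*(-50) = (16 + 24)*(-50) = 40*(-50) = -2000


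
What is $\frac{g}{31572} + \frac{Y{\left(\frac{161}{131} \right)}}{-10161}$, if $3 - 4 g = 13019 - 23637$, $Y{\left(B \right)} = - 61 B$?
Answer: $\frac{1708643551}{18677868912} \approx 0.09148$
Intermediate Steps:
$g = \frac{10621}{4}$ ($g = \frac{3}{4} - \frac{13019 - 23637}{4} = \frac{3}{4} - - \frac{5309}{2} = \frac{3}{4} + \frac{5309}{2} = \frac{10621}{4} \approx 2655.3$)
$\frac{g}{31572} + \frac{Y{\left(\frac{161}{131} \right)}}{-10161} = \frac{10621}{4 \cdot 31572} + \frac{\left(-61\right) \frac{161}{131}}{-10161} = \frac{10621}{4} \cdot \frac{1}{31572} + - 61 \cdot 161 \cdot \frac{1}{131} \left(- \frac{1}{10161}\right) = \frac{10621}{126288} + \left(-61\right) \frac{161}{131} \left(- \frac{1}{10161}\right) = \frac{10621}{126288} - - \frac{9821}{1331091} = \frac{10621}{126288} + \frac{9821}{1331091} = \frac{1708643551}{18677868912}$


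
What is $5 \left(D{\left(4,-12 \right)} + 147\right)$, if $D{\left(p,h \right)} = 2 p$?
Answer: $775$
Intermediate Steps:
$5 \left(D{\left(4,-12 \right)} + 147\right) = 5 \left(2 \cdot 4 + 147\right) = 5 \left(8 + 147\right) = 5 \cdot 155 = 775$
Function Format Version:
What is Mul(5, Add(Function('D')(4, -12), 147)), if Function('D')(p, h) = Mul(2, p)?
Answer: 775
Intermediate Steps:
Mul(5, Add(Function('D')(4, -12), 147)) = Mul(5, Add(Mul(2, 4), 147)) = Mul(5, Add(8, 147)) = Mul(5, 155) = 775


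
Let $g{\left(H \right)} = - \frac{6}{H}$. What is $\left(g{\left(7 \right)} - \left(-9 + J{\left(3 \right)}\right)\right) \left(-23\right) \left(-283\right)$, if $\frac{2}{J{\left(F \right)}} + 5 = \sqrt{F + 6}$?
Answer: $\frac{416576}{7} \approx 59511.0$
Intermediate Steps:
$J{\left(F \right)} = \frac{2}{-5 + \sqrt{6 + F}}$ ($J{\left(F \right)} = \frac{2}{-5 + \sqrt{F + 6}} = \frac{2}{-5 + \sqrt{6 + F}}$)
$\left(g{\left(7 \right)} - \left(-9 + J{\left(3 \right)}\right)\right) \left(-23\right) \left(-283\right) = \left(- \frac{6}{7} + \left(9 - \frac{2}{-5 + \sqrt{6 + 3}}\right)\right) \left(-23\right) \left(-283\right) = \left(\left(-6\right) \frac{1}{7} + \left(9 - \frac{2}{-5 + \sqrt{9}}\right)\right) \left(-23\right) \left(-283\right) = \left(- \frac{6}{7} + \left(9 - \frac{2}{-5 + 3}\right)\right) \left(-23\right) \left(-283\right) = \left(- \frac{6}{7} + \left(9 - \frac{2}{-2}\right)\right) \left(-23\right) \left(-283\right) = \left(- \frac{6}{7} + \left(9 - 2 \left(- \frac{1}{2}\right)\right)\right) \left(-23\right) \left(-283\right) = \left(- \frac{6}{7} + \left(9 - -1\right)\right) \left(-23\right) \left(-283\right) = \left(- \frac{6}{7} + \left(9 + 1\right)\right) \left(-23\right) \left(-283\right) = \left(- \frac{6}{7} + 10\right) \left(-23\right) \left(-283\right) = \frac{64}{7} \left(-23\right) \left(-283\right) = \left(- \frac{1472}{7}\right) \left(-283\right) = \frac{416576}{7}$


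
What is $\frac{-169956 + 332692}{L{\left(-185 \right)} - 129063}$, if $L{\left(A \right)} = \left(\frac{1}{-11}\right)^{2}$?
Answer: $- \frac{1406504}{1115473} \approx -1.2609$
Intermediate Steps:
$L{\left(A \right)} = \frac{1}{121}$ ($L{\left(A \right)} = \left(- \frac{1}{11}\right)^{2} = \frac{1}{121}$)
$\frac{-169956 + 332692}{L{\left(-185 \right)} - 129063} = \frac{-169956 + 332692}{\frac{1}{121} - 129063} = \frac{162736}{- \frac{15616622}{121}} = 162736 \left(- \frac{121}{15616622}\right) = - \frac{1406504}{1115473}$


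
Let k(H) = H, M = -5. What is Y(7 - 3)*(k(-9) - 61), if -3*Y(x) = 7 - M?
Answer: 280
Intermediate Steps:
Y(x) = -4 (Y(x) = -(7 - 1*(-5))/3 = -(7 + 5)/3 = -1/3*12 = -4)
Y(7 - 3)*(k(-9) - 61) = -4*(-9 - 61) = -4*(-70) = 280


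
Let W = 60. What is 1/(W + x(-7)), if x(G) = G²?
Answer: 1/109 ≈ 0.0091743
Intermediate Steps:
1/(W + x(-7)) = 1/(60 + (-7)²) = 1/(60 + 49) = 1/109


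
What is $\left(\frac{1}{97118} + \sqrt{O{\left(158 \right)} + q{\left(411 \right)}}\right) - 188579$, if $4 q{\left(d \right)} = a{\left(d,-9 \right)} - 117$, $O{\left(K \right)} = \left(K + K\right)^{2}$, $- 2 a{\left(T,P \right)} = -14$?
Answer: $- \frac{18314415321}{97118} + \frac{\sqrt{399314}}{2} \approx -1.8826 \cdot 10^{5}$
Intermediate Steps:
$a{\left(T,P \right)} = 7$ ($a{\left(T,P \right)} = \left(- \frac{1}{2}\right) \left(-14\right) = 7$)
$O{\left(K \right)} = 4 K^{2}$ ($O{\left(K \right)} = \left(2 K\right)^{2} = 4 K^{2}$)
$q{\left(d \right)} = - \frac{55}{2}$ ($q{\left(d \right)} = \frac{7 - 117}{4} = \frac{1}{4} \left(-110\right) = - \frac{55}{2}$)
$\left(\frac{1}{97118} + \sqrt{O{\left(158 \right)} + q{\left(411 \right)}}\right) - 188579 = \left(\frac{1}{97118} + \sqrt{4 \cdot 158^{2} - \frac{55}{2}}\right) - 188579 = \left(\frac{1}{97118} + \sqrt{4 \cdot 24964 - \frac{55}{2}}\right) - 188579 = \left(\frac{1}{97118} + \sqrt{99856 - \frac{55}{2}}\right) - 188579 = \left(\frac{1}{97118} + \sqrt{\frac{199657}{2}}\right) - 188579 = \left(\frac{1}{97118} + \frac{\sqrt{399314}}{2}\right) - 188579 = - \frac{18314415321}{97118} + \frac{\sqrt{399314}}{2}$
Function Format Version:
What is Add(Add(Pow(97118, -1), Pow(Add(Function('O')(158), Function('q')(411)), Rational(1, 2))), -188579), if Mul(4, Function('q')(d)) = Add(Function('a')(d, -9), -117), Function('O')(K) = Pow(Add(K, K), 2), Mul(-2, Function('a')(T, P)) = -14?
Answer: Add(Rational(-18314415321, 97118), Mul(Rational(1, 2), Pow(399314, Rational(1, 2)))) ≈ -1.8826e+5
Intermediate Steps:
Function('a')(T, P) = 7 (Function('a')(T, P) = Mul(Rational(-1, 2), -14) = 7)
Function('O')(K) = Mul(4, Pow(K, 2)) (Function('O')(K) = Pow(Mul(2, K), 2) = Mul(4, Pow(K, 2)))
Function('q')(d) = Rational(-55, 2) (Function('q')(d) = Mul(Rational(1, 4), Add(7, -117)) = Mul(Rational(1, 4), -110) = Rational(-55, 2))
Add(Add(Pow(97118, -1), Pow(Add(Function('O')(158), Function('q')(411)), Rational(1, 2))), -188579) = Add(Add(Pow(97118, -1), Pow(Add(Mul(4, Pow(158, 2)), Rational(-55, 2)), Rational(1, 2))), -188579) = Add(Add(Rational(1, 97118), Pow(Add(Mul(4, 24964), Rational(-55, 2)), Rational(1, 2))), -188579) = Add(Add(Rational(1, 97118), Pow(Add(99856, Rational(-55, 2)), Rational(1, 2))), -188579) = Add(Add(Rational(1, 97118), Pow(Rational(199657, 2), Rational(1, 2))), -188579) = Add(Add(Rational(1, 97118), Mul(Rational(1, 2), Pow(399314, Rational(1, 2)))), -188579) = Add(Rational(-18314415321, 97118), Mul(Rational(1, 2), Pow(399314, Rational(1, 2))))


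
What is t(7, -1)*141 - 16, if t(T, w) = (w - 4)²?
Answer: 3509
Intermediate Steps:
t(T, w) = (-4 + w)²
t(7, -1)*141 - 16 = (-4 - 1)²*141 - 16 = (-5)²*141 - 16 = 25*141 - 16 = 3525 - 16 = 3509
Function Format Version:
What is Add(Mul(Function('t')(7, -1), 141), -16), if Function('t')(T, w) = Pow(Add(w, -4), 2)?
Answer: 3509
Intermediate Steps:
Function('t')(T, w) = Pow(Add(-4, w), 2)
Add(Mul(Function('t')(7, -1), 141), -16) = Add(Mul(Pow(Add(-4, -1), 2), 141), -16) = Add(Mul(Pow(-5, 2), 141), -16) = Add(Mul(25, 141), -16) = Add(3525, -16) = 3509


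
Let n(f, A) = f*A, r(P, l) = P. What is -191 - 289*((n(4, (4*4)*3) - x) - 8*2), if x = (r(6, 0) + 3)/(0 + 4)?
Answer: -201619/4 ≈ -50405.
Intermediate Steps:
x = 9/4 (x = (6 + 3)/(0 + 4) = 9/4 ≈ 2.2500)
n(f, A) = A*f
-191 - 289*((n(4, (4*4)*3) - x) - 8*2) = -191 - 289*((((4*4)*3)*4 - 1*9/4) - 8*2) = -191 - 289*(((16*3)*4 - 9/4) - 16) = -191 - 289*((48*4 - 9/4) - 16) = -191 - 289*((192 - 9/4) - 16) = -191 - 289*(759/4 - 16) = -191 - 289*695/4 = -191 - 200855/4 = -201619/4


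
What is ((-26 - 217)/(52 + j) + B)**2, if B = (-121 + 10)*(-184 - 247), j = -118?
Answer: 1107930971889/484 ≈ 2.2891e+9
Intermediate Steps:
B = 47841 (B = -111*(-431) = 47841)
((-26 - 217)/(52 + j) + B)**2 = ((-26 - 217)/(52 - 118) + 47841)**2 = (-243/(-66) + 47841)**2 = (-243*(-1/66) + 47841)**2 = (81/22 + 47841)**2 = (1052583/22)**2 = 1107930971889/484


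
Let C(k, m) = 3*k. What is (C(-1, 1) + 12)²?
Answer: 81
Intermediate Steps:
(C(-1, 1) + 12)² = (3*(-1) + 12)² = (-3 + 12)² = 9² = 81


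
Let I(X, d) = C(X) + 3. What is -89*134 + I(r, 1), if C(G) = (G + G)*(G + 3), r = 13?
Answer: -11507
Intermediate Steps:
C(G) = 2*G*(3 + G) (C(G) = (2*G)*(3 + G) = 2*G*(3 + G))
I(X, d) = 3 + 2*X*(3 + X) (I(X, d) = 2*X*(3 + X) + 3 = 3 + 2*X*(3 + X))
-89*134 + I(r, 1) = -89*134 + (3 + 2*13*(3 + 13)) = -11926 + (3 + 2*13*16) = -11926 + (3 + 416) = -11926 + 419 = -11507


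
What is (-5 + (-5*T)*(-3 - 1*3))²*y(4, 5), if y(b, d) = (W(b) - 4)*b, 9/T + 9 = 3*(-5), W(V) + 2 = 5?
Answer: -4225/4 ≈ -1056.3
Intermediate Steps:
W(V) = 3 (W(V) = -2 + 5 = 3)
T = -3/8 (T = 9/(-9 + 3*(-5)) = 9/(-9 - 15) = 9/(-24) = 9*(-1/24) = -3/8 ≈ -0.37500)
y(b, d) = -b (y(b, d) = (3 - 4)*b = -b)
(-5 + (-5*T)*(-3 - 1*3))²*y(4, 5) = (-5 + (-5*(-3/8))*(-3 - 1*3))²*(-1*4) = (-5 + 15*(-3 - 3)/8)²*(-4) = (-5 + (15/8)*(-6))²*(-4) = (-5 - 45/4)²*(-4) = (-65/4)²*(-4) = (4225/16)*(-4) = -4225/4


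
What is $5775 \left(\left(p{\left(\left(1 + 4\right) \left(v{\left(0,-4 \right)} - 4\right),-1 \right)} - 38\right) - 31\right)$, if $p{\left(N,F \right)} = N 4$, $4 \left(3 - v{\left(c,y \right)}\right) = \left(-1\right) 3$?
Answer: $-427350$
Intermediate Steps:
$v{\left(c,y \right)} = \frac{15}{4}$ ($v{\left(c,y \right)} = 3 - \frac{\left(-1\right) 3}{4} = 3 - - \frac{3}{4} = 3 + \frac{3}{4} = \frac{15}{4}$)
$p{\left(N,F \right)} = 4 N$
$5775 \left(\left(p{\left(\left(1 + 4\right) \left(v{\left(0,-4 \right)} - 4\right),-1 \right)} - 38\right) - 31\right) = 5775 \left(\left(4 \left(1 + 4\right) \left(\frac{15}{4} - 4\right) - 38\right) - 31\right) = 5775 \left(\left(4 \cdot 5 \left(- \frac{1}{4}\right) - 38\right) - 31\right) = 5775 \left(\left(4 \left(- \frac{5}{4}\right) - 38\right) - 31\right) = 5775 \left(\left(-5 - 38\right) - 31\right) = 5775 \left(-43 - 31\right) = 5775 \left(-74\right) = -427350$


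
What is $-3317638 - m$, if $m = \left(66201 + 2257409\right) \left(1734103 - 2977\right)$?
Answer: $-4022465002498$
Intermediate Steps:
$m = 4022461684860$ ($m = 2323610 \cdot 1731126 = 4022461684860$)
$-3317638 - m = -3317638 - 4022461684860 = -4022465002498$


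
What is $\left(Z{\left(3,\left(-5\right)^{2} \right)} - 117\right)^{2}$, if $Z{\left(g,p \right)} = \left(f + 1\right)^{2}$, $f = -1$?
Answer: $13689$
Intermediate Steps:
$Z{\left(g,p \right)} = 0$ ($Z{\left(g,p \right)} = \left(-1 + 1\right)^{2} = 0^{2} = 0$)
$\left(Z{\left(3,\left(-5\right)^{2} \right)} - 117\right)^{2} = \left(0 - 117\right)^{2} = \left(-117\right)^{2} = 13689$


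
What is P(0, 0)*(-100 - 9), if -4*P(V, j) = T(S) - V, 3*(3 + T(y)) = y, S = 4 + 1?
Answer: -109/3 ≈ -36.333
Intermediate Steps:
S = 5
T(y) = -3 + y/3
P(V, j) = 1/3 + V/4 (P(V, j) = -((-3 + (1/3)*5) - V)/4 = -((-3 + 5/3) - V)/4 = -(-4/3 - V)/4 = 1/3 + V/4)
P(0, 0)*(-100 - 9) = (1/3 + (1/4)*0)*(-100 - 9) = (1/3 + 0)*(-109) = (1/3)*(-109) = -109/3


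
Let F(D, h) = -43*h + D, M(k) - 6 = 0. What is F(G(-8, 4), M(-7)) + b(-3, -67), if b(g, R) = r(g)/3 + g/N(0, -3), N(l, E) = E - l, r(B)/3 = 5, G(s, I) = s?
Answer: -260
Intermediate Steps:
M(k) = 6 (M(k) = 6 + 0 = 6)
r(B) = 15 (r(B) = 3*5 = 15)
F(D, h) = D - 43*h
b(g, R) = 5 - g/3 (b(g, R) = 15/3 + g/(-3 - 1*0) = 15*(⅓) + g/(-3 + 0) = 5 + g/(-3) = 5 + g*(-⅓) = 5 - g/3)
F(G(-8, 4), M(-7)) + b(-3, -67) = (-8 - 43*6) + (5 - ⅓*(-3)) = (-8 - 258) + (5 + 1) = -266 + 6 = -260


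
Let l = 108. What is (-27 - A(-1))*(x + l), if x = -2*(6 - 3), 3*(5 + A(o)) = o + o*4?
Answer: -2074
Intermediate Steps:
A(o) = -5 + 5*o/3 (A(o) = -5 + (o + o*4)/3 = -5 + (o + 4*o)/3 = -5 + (5*o)/3 = -5 + 5*o/3)
x = -6 (x = -2*3 = -6)
(-27 - A(-1))*(x + l) = (-27 - (-5 + (5/3)*(-1)))*(-6 + 108) = (-27 - (-5 - 5/3))*102 = (-27 - 1*(-20/3))*102 = (-27 + 20/3)*102 = -61/3*102 = -2074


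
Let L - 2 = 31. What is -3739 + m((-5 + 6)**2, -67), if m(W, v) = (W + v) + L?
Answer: -3772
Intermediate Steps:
L = 33 (L = 2 + 31 = 33)
m(W, v) = 33 + W + v (m(W, v) = (W + v) + 33 = 33 + W + v)
-3739 + m((-5 + 6)**2, -67) = -3739 + (33 + (-5 + 6)**2 - 67) = -3739 + (33 + 1**2 - 67) = -3739 + (33 + 1 - 67) = -3739 - 33 = -3772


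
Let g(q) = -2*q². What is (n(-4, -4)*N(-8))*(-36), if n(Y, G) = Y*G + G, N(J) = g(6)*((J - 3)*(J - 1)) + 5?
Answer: 3077136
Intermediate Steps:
N(J) = 5 - 72*(-1 + J)*(-3 + J) (N(J) = (-2*6²)*((J - 3)*(J - 1)) + 5 = (-2*36)*((-3 + J)*(-1 + J)) + 5 = -72*(-1 + J)*(-3 + J) + 5 = 5 - 72*(-1 + J)*(-3 + J))
n(Y, G) = G + G*Y (n(Y, G) = G*Y + G = G + G*Y)
(n(-4, -4)*N(-8))*(-36) = ((-4*(1 - 4))*(-211 - 72*(-8)² + 288*(-8)))*(-36) = ((-4*(-3))*(-211 - 72*64 - 2304))*(-36) = (12*(-211 - 4608 - 2304))*(-36) = (12*(-7123))*(-36) = -85476*(-36) = 3077136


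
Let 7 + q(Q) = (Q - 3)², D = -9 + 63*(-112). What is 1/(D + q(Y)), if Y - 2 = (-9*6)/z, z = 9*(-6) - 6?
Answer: -100/707199 ≈ -0.00014140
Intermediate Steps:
z = -60 (z = -54 - 6 = -60)
D = -7065 (D = -9 - 7056 = -7065)
Y = 29/10 (Y = 2 - 9*6/(-60) = 2 - 54*(-1/60) = 2 + 9/10 = 29/10 ≈ 2.9000)
q(Q) = -7 + (-3 + Q)² (q(Q) = -7 + (Q - 3)² = -7 + (-3 + Q)²)
1/(D + q(Y)) = 1/(-7065 + (-7 + (-3 + 29/10)²)) = 1/(-7065 + (-7 + (-⅒)²)) = 1/(-7065 + (-7 + 1/100)) = 1/(-7065 - 699/100) = 1/(-707199/100) = -100/707199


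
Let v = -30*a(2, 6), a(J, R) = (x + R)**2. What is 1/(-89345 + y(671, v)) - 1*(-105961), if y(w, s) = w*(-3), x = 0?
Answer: 9680385037/91358 ≈ 1.0596e+5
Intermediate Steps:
a(J, R) = R**2 (a(J, R) = (0 + R)**2 = R**2)
v = -1080 (v = -30*6**2 = -30*36 = -1080)
y(w, s) = -3*w
1/(-89345 + y(671, v)) - 1*(-105961) = 1/(-89345 - 3*671) - 1*(-105961) = 1/(-89345 - 2013) + 105961 = 1/(-91358) + 105961 = -1/91358 + 105961 = 9680385037/91358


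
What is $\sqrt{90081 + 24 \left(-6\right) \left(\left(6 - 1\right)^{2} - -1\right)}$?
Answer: $3 \sqrt{9593} \approx 293.83$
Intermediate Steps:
$\sqrt{90081 + 24 \left(-6\right) \left(\left(6 - 1\right)^{2} - -1\right)} = \sqrt{90081 - 144 \left(5^{2} + 1\right)} = \sqrt{90081 - 144 \left(25 + 1\right)} = \sqrt{90081 - 3744} = \sqrt{86337} = 3 \sqrt{9593}$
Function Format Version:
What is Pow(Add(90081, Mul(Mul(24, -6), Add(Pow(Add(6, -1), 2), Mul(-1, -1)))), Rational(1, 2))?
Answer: Mul(3, Pow(9593, Rational(1, 2))) ≈ 293.83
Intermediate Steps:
Pow(Add(90081, Mul(Mul(24, -6), Add(Pow(Add(6, -1), 2), Mul(-1, -1)))), Rational(1, 2)) = Pow(Add(90081, Mul(-144, Add(Pow(5, 2), 1))), Rational(1, 2)) = Pow(Add(90081, Mul(-144, Add(25, 1))), Rational(1, 2)) = Pow(Add(90081, Mul(-144, 26)), Rational(1, 2)) = Pow(Add(90081, -3744), Rational(1, 2)) = Pow(86337, Rational(1, 2)) = Mul(3, Pow(9593, Rational(1, 2)))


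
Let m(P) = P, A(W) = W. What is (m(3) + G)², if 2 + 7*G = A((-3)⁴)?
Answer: 10000/49 ≈ 204.08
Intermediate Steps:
G = 79/7 (G = -2/7 + (⅐)*(-3)⁴ = -2/7 + (⅐)*81 = -2/7 + 81/7 = 79/7 ≈ 11.286)
(m(3) + G)² = (3 + 79/7)² = (100/7)² = 10000/49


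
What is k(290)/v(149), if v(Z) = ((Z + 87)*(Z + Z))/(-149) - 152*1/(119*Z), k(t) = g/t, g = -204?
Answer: 301427/202255280 ≈ 0.0014903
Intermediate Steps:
k(t) = -204/t
v(Z) = -152/(119*Z) - 2*Z*(87 + Z)/149 (v(Z) = ((87 + Z)*(2*Z))*(-1/149) - 152/(119*Z) = (2*Z*(87 + Z))*(-1/149) - 152/(119*Z) = -2*Z*(87 + Z)/149 - 152/(119*Z) = -152/(119*Z) - 2*Z*(87 + Z)/149)
k(290)/v(149) = (-204/290)/(((2/17731)*(-11324 + 119*149**2*(-87 - 1*149))/149)) = (-204*1/290)/(((2/17731)*(1/149)*(-11324 + 119*22201*(-87 - 149)))) = -102*2641919/(2*(-11324 + 119*22201*(-236)))/145 = -102*2641919/(2*(-11324 - 623492884))/145 = -102/(145*((2/17731)*(1/149)*(-623504208))) = -102/(145*(-8369184/17731)) = -102/145*(-17731/8369184) = 301427/202255280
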